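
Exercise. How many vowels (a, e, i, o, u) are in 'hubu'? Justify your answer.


Vowels in 'hubu': u, u = 2 vowels.

2


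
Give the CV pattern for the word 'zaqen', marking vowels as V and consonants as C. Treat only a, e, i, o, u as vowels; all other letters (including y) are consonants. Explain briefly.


Letter mapping: z = C, a = V, q = C, e = V, n = C.

CVCVC


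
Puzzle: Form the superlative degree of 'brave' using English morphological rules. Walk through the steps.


Apply superlative formation (ends in e: add -st): 'brave' -> 'bravest'.

bravest


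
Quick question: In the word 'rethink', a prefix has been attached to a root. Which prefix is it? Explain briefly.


The word 'rethink' = 're' (prefix) + 'think' (root). The prefix is 're'.

re


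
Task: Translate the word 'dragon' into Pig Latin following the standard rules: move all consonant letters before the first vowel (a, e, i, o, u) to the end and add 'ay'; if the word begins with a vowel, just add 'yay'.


'dragon': move consonant cluster 'dr' to end and add 'ay': 'agondray'.

agondray


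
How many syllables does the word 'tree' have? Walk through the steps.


Break 'tree' into syllables: tree -> tree = 1 syllable

1 syllable


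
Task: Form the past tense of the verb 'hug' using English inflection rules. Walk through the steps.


Apply rule: Double final consonant and add -ed. 'hug' becomes 'hugged'.

hugged


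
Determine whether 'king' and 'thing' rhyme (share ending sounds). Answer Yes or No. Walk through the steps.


Rime (stressed vowel + following sounds) of 'king': -ing = /ɪŋ/
Rime of 'thing': -ing = /ɪŋ/
/ɪŋ/ and /ɪŋ/ are the same ending sound, so the words rhyme.

Yes


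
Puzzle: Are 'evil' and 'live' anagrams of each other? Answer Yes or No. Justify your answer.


Sorted letters of 'evil': 'eilv'
Sorted letters of 'live': 'eilv'
They match.

Yes


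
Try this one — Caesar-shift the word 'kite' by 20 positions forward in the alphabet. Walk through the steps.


Shift each letter by 20: k -> e, i -> c, t -> n, e -> y. Result: 'ecny'.

ecny


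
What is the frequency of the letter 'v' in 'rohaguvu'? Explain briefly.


Letter 'v' in 'rohaguvu': found at position(s) 7 = 1 occurrence(s).

1


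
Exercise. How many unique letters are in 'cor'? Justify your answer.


Unique letters in 'cor': {c, o, r} = 3 distinct letters.

3


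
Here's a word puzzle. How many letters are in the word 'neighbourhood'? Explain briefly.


Spell out 'neighbourhood' and number each letter: n(1), e(2), i(3), g(4), h(5), b(6), o(7), u(8), r(9), h(10), o(11), o(12), d(13). Total: 13 letters.

13


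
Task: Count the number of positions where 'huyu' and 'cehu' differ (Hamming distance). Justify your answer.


Alignment:
Position 1: 'h' vs 'c' = DIFFER
Position 2: 'u' vs 'e' = DIFFER
Position 3: 'y' vs 'h' = DIFFER
Position 4: 'u' vs 'u' = match
Total differences: 3

3


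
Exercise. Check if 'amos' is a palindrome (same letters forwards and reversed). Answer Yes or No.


Forward: 'amos'
Reversed: 'soma'
They differ.

No


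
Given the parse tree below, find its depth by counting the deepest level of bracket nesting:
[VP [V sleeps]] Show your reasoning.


Count bracket nesting levels:
'[' at pos 0: depth = 1
'[' at pos 4: depth = 2
Maximum depth reached: 2

2


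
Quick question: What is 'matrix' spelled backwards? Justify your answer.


Reverse 'matrix' character by character: 'xirtam'.

xirtam


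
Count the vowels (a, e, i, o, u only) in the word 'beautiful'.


Vowels in 'beautiful': e, a, u, i, u = 5 vowels.

5


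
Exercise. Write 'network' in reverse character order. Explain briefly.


Reverse 'network' character by character: 'krowten'.

krowten


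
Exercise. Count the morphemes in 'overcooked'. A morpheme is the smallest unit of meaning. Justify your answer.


Decomposition: over- (prefix) + cook (root) + -ed (suffix) = 3 morpheme(s)

3 morphemes


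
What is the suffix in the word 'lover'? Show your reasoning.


The word 'lover' = 'love' (root) + '-er' (suffix). The suffix is '-er'.

er


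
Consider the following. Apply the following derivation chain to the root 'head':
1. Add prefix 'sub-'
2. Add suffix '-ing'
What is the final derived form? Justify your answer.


Step 1: Add prefix 'sub-' to 'head' = 'subhead'
Step 2: Add suffix '-ing' to 'subhead' = 'subheading'

subheading


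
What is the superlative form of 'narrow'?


Apply superlative formation (add -est): 'narrow' -> 'narrowest'.

narrowest


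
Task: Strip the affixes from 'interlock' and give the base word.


Remove prefix 'inter' from 'interlock' to get root 'lock'.

lock


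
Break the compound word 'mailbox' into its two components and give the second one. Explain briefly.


Split 'mailbox' into 'mail' + 'box'. The second part is 'box'.

box


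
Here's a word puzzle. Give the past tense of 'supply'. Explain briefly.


Apply rule: Change -y to -ied. 'supply' becomes 'supplied'.

supplied


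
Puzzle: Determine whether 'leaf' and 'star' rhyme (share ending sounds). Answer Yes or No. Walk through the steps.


Rime (stressed vowel + following sounds) of 'leaf': -eaf = /iːf/
Rime of 'star': -ar = /ɑːr/
/iːf/ and /ɑːr/ are different ending sounds, so the words do not rhyme.

No


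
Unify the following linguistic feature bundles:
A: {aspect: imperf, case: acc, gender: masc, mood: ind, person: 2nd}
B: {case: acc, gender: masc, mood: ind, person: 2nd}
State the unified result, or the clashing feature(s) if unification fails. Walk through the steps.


Compare features:
aspect: A=imperf vs B=_ -> unified: imperf
case: A=acc vs B=acc -> unified: acc
gender: A=masc vs B=masc -> unified: masc
mood: A=ind vs B=ind -> unified: ind
person: A=2nd vs B=2nd -> unified: 2nd
No clashes found.

Unified: {aspect: imperf, case: acc, gender: masc, mood: ind, person: 2nd}


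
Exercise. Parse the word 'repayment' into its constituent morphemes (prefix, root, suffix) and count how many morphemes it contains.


Step 1: Identify prefix: 're' (meaning: again)
Step 2: Identify root: 'pay'
Step 3: Identify suffix(es): 'ment'
Decomposition: re- (prefix: again) + pay (root) + -ment (suffix: action/result)
Total morphemes: 3

3 morphemes (re- (prefix: again) + pay (root) + -ment (suffix: action/result))


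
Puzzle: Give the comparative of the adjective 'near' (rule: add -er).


Apply comparative formation (add -er): 'near' -> 'nearer'.

nearer


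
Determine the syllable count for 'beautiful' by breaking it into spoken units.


Break 'beautiful' into syllables: beau-ti-ful -> beau | ti | ful = 3 syllables

3 syllables


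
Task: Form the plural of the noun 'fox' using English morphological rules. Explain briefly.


Apply rule: Add -es (sibilant/fricative ending). 'fox' becomes 'foxes'.

foxes


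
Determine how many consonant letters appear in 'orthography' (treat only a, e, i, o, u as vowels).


Consonants in 'orthography': r, t, h, g, r, p, h, y = 8 consonants.

8


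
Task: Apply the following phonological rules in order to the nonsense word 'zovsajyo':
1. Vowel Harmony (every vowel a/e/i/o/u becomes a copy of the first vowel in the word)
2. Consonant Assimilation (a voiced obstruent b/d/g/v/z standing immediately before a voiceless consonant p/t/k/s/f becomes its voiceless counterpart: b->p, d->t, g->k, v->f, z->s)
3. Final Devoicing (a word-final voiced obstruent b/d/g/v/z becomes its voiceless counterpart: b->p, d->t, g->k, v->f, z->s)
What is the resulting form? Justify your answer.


Starting form: 'zovsajyo'
Rule 1: Vowel Harmony: all vowels become 'o' (matching first vowel). 'zovsajyo' -> 'zovsojyo'
Rule 2: Consonant Assimilation: voiced obstruent before voiceless consonant becomes voiceless ('vs' -> 'fs'). 'zovsojyo' -> 'zofsojyo'
Rule 3: Final Devoicing: the word ends in the vowel 'o', not a consonant. No change.
Final form: 'zofsojyo'

zofsojyo


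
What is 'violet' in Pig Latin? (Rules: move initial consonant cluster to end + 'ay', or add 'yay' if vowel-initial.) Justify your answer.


'violet': move consonant cluster 'v' to end and add 'ay': 'ioletvay'.

ioletvay


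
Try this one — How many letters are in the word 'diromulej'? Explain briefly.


Spell out 'diromulej' and number each letter: d(1), i(2), r(3), o(4), m(5), u(6), l(7), e(8), j(9). Total: 9 letters.

9


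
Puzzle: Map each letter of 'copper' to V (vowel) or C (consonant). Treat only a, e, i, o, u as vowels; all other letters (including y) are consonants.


Letter mapping: c = C, o = V, p = C, p = C, e = V, r = C.

CVCCVC


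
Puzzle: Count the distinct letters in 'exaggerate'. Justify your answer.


Unique letters in 'exaggerate': {a, e, g, r, t, x} = 6 distinct letters.

6


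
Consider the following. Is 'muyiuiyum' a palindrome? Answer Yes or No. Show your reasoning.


Forward: 'muyiuiyum'
Reversed: 'muyiuiyum'
They are identical.

Yes


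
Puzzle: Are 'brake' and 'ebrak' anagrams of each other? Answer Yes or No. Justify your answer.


Sorted letters of 'brake': 'abekr'
Sorted letters of 'ebrak': 'abekr'
They match.

Yes


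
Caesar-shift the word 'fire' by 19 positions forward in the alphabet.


Shift each letter by 19: f -> y, i -> b, r -> k, e -> x. Result: 'ybkx'.

ybkx


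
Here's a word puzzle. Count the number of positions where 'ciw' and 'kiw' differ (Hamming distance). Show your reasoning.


Alignment:
Position 1: 'c' vs 'k' = DIFFER
Position 2: 'i' vs 'i' = match
Position 3: 'w' vs 'w' = match
Total differences: 1

1


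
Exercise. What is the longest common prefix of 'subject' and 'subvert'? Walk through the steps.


Compare from the start: 3 characters match: 'sub'. Mismatch at position 4: 'j' vs 'v'.

sub


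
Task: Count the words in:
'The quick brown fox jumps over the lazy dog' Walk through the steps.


Split into words: The | quick | brown | fox | jumps | over | the | lazy | dog = 9 words.

9


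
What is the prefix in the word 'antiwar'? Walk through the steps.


The word 'antiwar' = 'anti' (prefix) + 'war' (root). The prefix is 'anti'.

anti


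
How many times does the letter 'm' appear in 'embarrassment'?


Letter 'm' in 'embarrassment': found at position(s) 2, 10 = 2 occurrence(s).

2


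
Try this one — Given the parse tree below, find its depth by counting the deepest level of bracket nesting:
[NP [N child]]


Count bracket nesting levels:
'[' at pos 0: depth = 1
'[' at pos 4: depth = 2
Maximum depth reached: 2

2


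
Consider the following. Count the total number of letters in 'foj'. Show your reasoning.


Spell out 'foj' and number each letter: f(1), o(2), j(3). Total: 3 letters.

3


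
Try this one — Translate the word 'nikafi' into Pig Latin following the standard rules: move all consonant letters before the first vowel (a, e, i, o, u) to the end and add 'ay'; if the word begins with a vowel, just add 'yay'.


'nikafi': move consonant cluster 'n' to end and add 'ay': 'ikafinay'.

ikafinay


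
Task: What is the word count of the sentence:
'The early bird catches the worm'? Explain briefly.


Split into words: The | early | bird | catches | the | worm = 6 words.

6


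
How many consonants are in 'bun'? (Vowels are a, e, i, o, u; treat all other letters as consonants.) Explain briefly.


Consonants in 'bun': b, n = 2 consonants.

2


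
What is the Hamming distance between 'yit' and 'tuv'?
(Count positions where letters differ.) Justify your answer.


Alignment:
Position 1: 'y' vs 't' = DIFFER
Position 2: 'i' vs 'u' = DIFFER
Position 3: 't' vs 'v' = DIFFER
Total differences: 3

3


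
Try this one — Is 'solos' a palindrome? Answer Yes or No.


Forward: 'solos'
Reversed: 'solos'
They are identical.

Yes


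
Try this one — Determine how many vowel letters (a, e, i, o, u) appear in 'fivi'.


Vowels in 'fivi': i, i = 2 vowels.

2


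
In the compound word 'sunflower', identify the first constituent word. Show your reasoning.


Split 'sunflower' into 'sun' + 'flower'. The first part is 'sun'.

sun


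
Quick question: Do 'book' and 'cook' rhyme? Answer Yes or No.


Rime (stressed vowel + following sounds) of 'book': -ook = /ʊk/
Rime of 'cook': -ook = /ʊk/
/ʊk/ and /ʊk/ are the same ending sound, so the words rhyme.

Yes


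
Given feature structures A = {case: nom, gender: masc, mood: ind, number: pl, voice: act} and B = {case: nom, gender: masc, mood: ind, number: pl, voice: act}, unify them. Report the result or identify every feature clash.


Compare features:
case: A=nom vs B=nom -> unified: nom
gender: A=masc vs B=masc -> unified: masc
mood: A=ind vs B=ind -> unified: ind
number: A=pl vs B=pl -> unified: pl
voice: A=act vs B=act -> unified: act
No clashes found.

Unified: {case: nom, gender: masc, mood: ind, number: pl, voice: act}


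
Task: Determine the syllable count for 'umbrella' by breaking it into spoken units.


Break 'umbrella' into syllables: um-brel-la -> um | brel | la = 3 syllables

3 syllables


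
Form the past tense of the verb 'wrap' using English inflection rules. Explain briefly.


Apply rule: Double final consonant and add -ed. 'wrap' becomes 'wrapped'.

wrapped


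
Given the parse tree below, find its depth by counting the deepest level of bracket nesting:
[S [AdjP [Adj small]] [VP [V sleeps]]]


Count bracket nesting levels:
'[' at pos 0: depth = 1
'[' at pos 3: depth = 2
'[' at pos 9: depth = 3
'[' at pos 22: depth = 2
'[' at pos 26: depth = 3
Maximum depth reached: 3

3


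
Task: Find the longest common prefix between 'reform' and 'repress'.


Compare from the start: 2 characters match: 're'. Mismatch at position 3: 'f' vs 'p'.

re


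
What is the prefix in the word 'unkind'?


The word 'unkind' = 'un' (prefix) + 'kind' (root). The prefix is 'un'.

un


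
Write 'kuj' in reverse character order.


Reverse 'kuj' character by character: 'juk'.

juk


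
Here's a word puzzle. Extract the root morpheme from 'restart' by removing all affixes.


Remove prefix 're' from 'restart' to get root 'start'.

start


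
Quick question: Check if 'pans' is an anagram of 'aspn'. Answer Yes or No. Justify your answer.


Sorted letters of 'pans': 'anps'
Sorted letters of 'aspn': 'anps'
They match.

Yes


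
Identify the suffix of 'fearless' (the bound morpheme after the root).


The word 'fearless' = 'fear' (root) + '-less' (suffix). The suffix is '-less'.

less


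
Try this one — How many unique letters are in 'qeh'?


Unique letters in 'qeh': {e, h, q} = 3 distinct letters.

3


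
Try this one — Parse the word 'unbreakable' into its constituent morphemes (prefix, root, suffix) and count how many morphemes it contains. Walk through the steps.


Step 1: Identify prefix: 'un' (meaning: not/reverse)
Step 2: Identify root: 'break'
Step 3: Identify suffix(es): 'able'
Decomposition: un- (prefix: not/reverse) + break (root) + -able (suffix: capable of)
Total morphemes: 3

3 morphemes (un- (prefix: not/reverse) + break (root) + -able (suffix: capable of))


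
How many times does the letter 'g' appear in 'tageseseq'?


Letter 'g' in 'tageseseq': found at position(s) 3 = 1 occurrence(s).

1


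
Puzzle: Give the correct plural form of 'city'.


Apply rule: Change -y to -ies (consonant + y). 'city' becomes 'cities'.

cities


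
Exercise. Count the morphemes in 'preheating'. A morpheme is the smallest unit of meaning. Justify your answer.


Decomposition: pre- (prefix) + heat (root) + -ing (suffix) = 3 morpheme(s)

3 morphemes


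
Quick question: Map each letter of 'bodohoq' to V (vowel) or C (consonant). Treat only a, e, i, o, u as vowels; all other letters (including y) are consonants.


Letter mapping: b = C, o = V, d = C, o = V, h = C, o = V, q = C.

CVCVCVC


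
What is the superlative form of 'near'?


Apply superlative formation (add -est): 'near' -> 'nearest'.

nearest


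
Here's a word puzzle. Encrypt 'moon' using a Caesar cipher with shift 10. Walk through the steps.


Shift each letter by 10: m -> w, o -> y, o -> y, n -> x. Result: 'wyyx'.

wyyx


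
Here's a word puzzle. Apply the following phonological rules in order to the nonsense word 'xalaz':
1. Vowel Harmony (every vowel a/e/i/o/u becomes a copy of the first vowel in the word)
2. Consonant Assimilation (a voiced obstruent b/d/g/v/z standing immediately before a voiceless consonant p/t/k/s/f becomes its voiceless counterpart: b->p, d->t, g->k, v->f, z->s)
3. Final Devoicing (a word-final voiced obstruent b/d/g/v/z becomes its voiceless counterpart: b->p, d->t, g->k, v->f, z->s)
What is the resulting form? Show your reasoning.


Starting form: 'xalaz'
Rule 1: Vowel Harmony: all vowels already match. No change.
Rule 2: Consonant Assimilation: no voiced obstruent (b/d/g/v/z) stands immediately before a voiceless consonant (p/t/k/s/f). No change.
Rule 3: Final Devoicing: word-final voiced obstruent 'z' becomes voiceless 's'. 'xalaz' -> 'xalas'
Final form: 'xalas'

xalas


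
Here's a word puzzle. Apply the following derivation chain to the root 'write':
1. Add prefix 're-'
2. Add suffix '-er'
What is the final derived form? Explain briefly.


Step 1: Add prefix 're-' to 'write' = 'rewrite'
Step 2: Add suffix '-er' to 'rewrite' = 'rewriter'

rewriter


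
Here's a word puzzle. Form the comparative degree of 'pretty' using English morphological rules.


Apply comparative formation (consonant + y: change y to i, add -er): 'pretty' -> 'prettier'.

prettier


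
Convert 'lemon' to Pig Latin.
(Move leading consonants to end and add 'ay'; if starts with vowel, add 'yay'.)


'lemon': move consonant cluster 'l' to end and add 'ay': 'emonlay'.

emonlay


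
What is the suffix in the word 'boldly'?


The word 'boldly' = 'bold' (root) + '-ly' (suffix). The suffix is '-ly'.

ly


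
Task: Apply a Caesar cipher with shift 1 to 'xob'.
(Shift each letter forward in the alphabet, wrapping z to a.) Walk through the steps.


Shift each letter by 1: x -> y, o -> p, b -> c. Result: 'ypc'.

ypc


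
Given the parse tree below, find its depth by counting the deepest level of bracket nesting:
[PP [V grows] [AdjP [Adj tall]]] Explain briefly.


Count bracket nesting levels:
'[' at pos 0: depth = 1
'[' at pos 4: depth = 2
'[' at pos 14: depth = 2
'[' at pos 20: depth = 3
Maximum depth reached: 3

3


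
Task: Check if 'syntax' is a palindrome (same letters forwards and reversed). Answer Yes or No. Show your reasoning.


Forward: 'syntax'
Reversed: 'xatnys'
They differ.

No


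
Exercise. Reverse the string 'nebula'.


Reverse 'nebula' character by character: 'aluben'.

aluben


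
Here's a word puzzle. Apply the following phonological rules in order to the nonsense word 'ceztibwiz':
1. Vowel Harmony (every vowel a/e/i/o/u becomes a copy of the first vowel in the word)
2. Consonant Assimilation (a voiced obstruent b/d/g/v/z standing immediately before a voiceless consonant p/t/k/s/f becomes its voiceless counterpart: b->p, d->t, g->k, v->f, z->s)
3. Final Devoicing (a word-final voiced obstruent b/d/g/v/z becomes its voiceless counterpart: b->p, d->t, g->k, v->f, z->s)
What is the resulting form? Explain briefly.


Starting form: 'ceztibwiz'
Rule 1: Vowel Harmony: all vowels become 'e' (matching first vowel). 'ceztibwiz' -> 'ceztebwez'
Rule 2: Consonant Assimilation: voiced obstruent before voiceless consonant becomes voiceless ('zt' -> 'st'). 'ceztebwez' -> 'cestebwez'
Rule 3: Final Devoicing: word-final voiced obstruent 'z' becomes voiceless 's'. 'cestebwez' -> 'cestebwes'
Final form: 'cestebwes'

cestebwes


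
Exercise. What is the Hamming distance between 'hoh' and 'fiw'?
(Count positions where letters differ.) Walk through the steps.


Alignment:
Position 1: 'h' vs 'f' = DIFFER
Position 2: 'o' vs 'i' = DIFFER
Position 3: 'h' vs 'w' = DIFFER
Total differences: 3

3


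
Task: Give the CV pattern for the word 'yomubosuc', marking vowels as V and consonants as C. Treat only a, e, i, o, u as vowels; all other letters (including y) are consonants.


Letter mapping: y = C, o = V, m = C, u = V, b = C, o = V, s = C, u = V, c = C.

CVCVCVCVC


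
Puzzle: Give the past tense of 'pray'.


Apply rule: Add -ed. 'pray' becomes 'prayed'.

prayed


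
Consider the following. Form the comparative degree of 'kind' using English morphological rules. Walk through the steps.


Apply comparative formation (add -er): 'kind' -> 'kinder'.

kinder


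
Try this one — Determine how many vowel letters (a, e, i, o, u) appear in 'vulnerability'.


Vowels in 'vulnerability': u, e, a, i, i = 5 vowels.

5


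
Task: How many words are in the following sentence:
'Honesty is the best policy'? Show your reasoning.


Split into words: Honesty | is | the | best | policy = 5 words.

5


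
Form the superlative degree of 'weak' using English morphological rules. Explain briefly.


Apply superlative formation (add -est): 'weak' -> 'weakest'.

weakest


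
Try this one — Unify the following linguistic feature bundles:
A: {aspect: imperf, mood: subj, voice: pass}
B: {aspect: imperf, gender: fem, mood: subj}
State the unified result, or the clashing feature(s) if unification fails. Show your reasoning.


Compare features:
aspect: A=imperf vs B=imperf -> unified: imperf
gender: A=_ vs B=fem -> unified: fem
mood: A=subj vs B=subj -> unified: subj
voice: A=pass vs B=_ -> unified: pass
No clashes found.

Unified: {aspect: imperf, gender: fem, mood: subj, voice: pass}


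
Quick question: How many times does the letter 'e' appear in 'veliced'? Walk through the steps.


Letter 'e' in 'veliced': found at position(s) 2, 6 = 2 occurrence(s).

2


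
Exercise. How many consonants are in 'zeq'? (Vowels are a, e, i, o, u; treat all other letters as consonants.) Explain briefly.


Consonants in 'zeq': z, q = 2 consonants.

2


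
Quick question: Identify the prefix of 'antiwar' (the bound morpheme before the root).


The word 'antiwar' = 'anti' (prefix) + 'war' (root). The prefix is 'anti'.

anti


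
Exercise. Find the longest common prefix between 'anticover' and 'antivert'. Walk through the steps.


Compare from the start: 4 characters match: 'anti'. Mismatch at position 5: 'c' vs 'v'.

anti


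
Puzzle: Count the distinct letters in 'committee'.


Unique letters in 'committee': {c, e, i, m, o, t} = 6 distinct letters.

6


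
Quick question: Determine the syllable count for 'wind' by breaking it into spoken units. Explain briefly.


Break 'wind' into syllables: wind -> wind = 1 syllable

1 syllable


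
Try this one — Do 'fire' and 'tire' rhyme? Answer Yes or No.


Rime (stressed vowel + following sounds) of 'fire': -ire = /aɪər/
Rime of 'tire': -ire = /aɪər/
/aɪər/ and /aɪər/ are the same ending sound, so the words rhyme.

Yes


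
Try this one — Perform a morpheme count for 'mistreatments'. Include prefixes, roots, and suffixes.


Decomposition: mis- (prefix) + treat (root) + -ment (suffix) + -s (plural) = 4 morpheme(s)

4 morphemes


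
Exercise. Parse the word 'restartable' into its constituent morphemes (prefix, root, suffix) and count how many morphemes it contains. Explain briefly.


Step 1: Identify prefix: 're' (meaning: again)
Step 2: Identify root: 'start'
Step 3: Identify suffix(es): 'able'
Decomposition: re- (prefix: again) + start (root) + -able (suffix: capable of)
Total morphemes: 3

3 morphemes (re- (prefix: again) + start (root) + -able (suffix: capable of))


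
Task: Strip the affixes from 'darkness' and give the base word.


Remove suffix '-ness' from 'darkness' to get root 'dark'.

dark


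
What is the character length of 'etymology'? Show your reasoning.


Spell out 'etymology' and number each letter: e(1), t(2), y(3), m(4), o(5), l(6), o(7), g(8), y(9). Total: 9 letters.

9


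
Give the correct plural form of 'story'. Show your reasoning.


Apply rule: Change -y to -ies (consonant + y). 'story' becomes 'stories'.

stories


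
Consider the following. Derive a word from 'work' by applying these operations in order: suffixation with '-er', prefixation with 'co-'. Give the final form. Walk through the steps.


Step 1: Add suffix '-er' to 'work' = 'worker'
Step 2: Add prefix 'co-' to 'worker' = 'coworker'

coworker


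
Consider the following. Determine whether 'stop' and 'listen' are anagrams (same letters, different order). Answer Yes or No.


Sorted letters of 'stop': 'opst'
Sorted letters of 'listen': 'eilnst'
They do not match.

No


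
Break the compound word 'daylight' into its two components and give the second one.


Split 'daylight' into 'day' + 'light'. The second part is 'light'.

light


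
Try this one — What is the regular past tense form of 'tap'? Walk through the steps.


Apply rule: Double final consonant and add -ed. 'tap' becomes 'tapped'.

tapped


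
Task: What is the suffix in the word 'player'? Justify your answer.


The word 'player' = 'play' (root) + '-er' (suffix). The suffix is '-er'.

er


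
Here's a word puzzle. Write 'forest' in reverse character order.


Reverse 'forest' character by character: 'tserof'.

tserof


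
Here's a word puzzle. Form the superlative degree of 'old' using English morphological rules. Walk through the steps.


Apply superlative formation (add -est): 'old' -> 'oldest'.

oldest


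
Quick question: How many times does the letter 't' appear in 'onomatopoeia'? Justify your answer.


Letter 't' in 'onomatopoeia': found at position(s) 6 = 1 occurrence(s).

1


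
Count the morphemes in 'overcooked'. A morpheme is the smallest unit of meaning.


Decomposition: over- (prefix) + cook (root) + -ed (suffix) = 3 morpheme(s)

3 morphemes


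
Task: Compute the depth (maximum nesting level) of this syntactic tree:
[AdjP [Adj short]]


Count bracket nesting levels:
'[' at pos 0: depth = 1
'[' at pos 6: depth = 2
Maximum depth reached: 2

2


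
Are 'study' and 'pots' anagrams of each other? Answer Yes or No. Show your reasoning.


Sorted letters of 'study': 'dstuy'
Sorted letters of 'pots': 'opst'
They do not match.

No


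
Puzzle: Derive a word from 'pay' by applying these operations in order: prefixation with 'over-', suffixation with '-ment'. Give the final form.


Step 1: Add prefix 'over-' to 'pay' = 'overpay'
Step 2: Add suffix '-ment' to 'overpay' = 'overpayment'

overpayment


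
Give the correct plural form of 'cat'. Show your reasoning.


Apply rule: Add -s. 'cat' becomes 'cats'.

cats


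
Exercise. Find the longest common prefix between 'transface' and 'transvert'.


Compare from the start: 5 characters match: 'trans'. Mismatch at position 6: 'f' vs 'v'.

trans


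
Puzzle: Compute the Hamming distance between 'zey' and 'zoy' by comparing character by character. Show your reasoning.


Alignment:
Position 1: 'z' vs 'z' = match
Position 2: 'e' vs 'o' = DIFFER
Position 3: 'y' vs 'y' = match
Total differences: 1

1


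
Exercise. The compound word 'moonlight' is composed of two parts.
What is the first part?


Split 'moonlight' into 'moon' + 'light'. The first part is 'moon'.

moon


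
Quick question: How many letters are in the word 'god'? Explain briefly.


Spell out 'god' and number each letter: g(1), o(2), d(3). Total: 3 letters.

3


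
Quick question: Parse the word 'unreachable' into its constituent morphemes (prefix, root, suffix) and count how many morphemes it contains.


Step 1: Identify prefix: 'un' (meaning: not/reverse)
Step 2: Identify root: 'reach'
Step 3: Identify suffix(es): 'able'
Decomposition: un- (prefix: not/reverse) + reach (root) + -able (suffix: capable of)
Total morphemes: 3

3 morphemes (un- (prefix: not/reverse) + reach (root) + -able (suffix: capable of))


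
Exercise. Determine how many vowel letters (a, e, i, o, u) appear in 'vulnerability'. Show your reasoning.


Vowels in 'vulnerability': u, e, a, i, i = 5 vowels.

5


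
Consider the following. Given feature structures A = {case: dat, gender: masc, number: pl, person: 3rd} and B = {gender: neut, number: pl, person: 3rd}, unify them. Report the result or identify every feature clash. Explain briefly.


Compare features:
case: A=dat vs B=_ -> unified: dat
gender: A=masc vs B=neut -> CLASH
number: A=pl vs B=pl -> unified: pl
person: A=3rd vs B=3rd -> unified: 3rd
Clash detected on feature 'gender' (masc vs neut); unification fails.

CLASH on 'gender' (masc vs neut)


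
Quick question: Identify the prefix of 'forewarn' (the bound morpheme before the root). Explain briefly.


The word 'forewarn' = 'fore' (prefix) + 'warn' (root). The prefix is 'fore'.

fore


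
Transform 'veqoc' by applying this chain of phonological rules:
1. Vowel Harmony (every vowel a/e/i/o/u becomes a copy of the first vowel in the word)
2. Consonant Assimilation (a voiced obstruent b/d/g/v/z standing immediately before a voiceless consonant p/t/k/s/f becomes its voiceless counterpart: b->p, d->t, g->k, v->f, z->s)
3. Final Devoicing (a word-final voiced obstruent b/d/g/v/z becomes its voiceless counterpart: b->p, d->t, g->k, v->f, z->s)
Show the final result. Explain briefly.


Starting form: 'veqoc'
Rule 1: Vowel Harmony: all vowels become 'e' (matching first vowel). 'veqoc' -> 'veqec'
Rule 2: Consonant Assimilation: no voiced obstruent (b/d/g/v/z) stands immediately before a voiceless consonant (p/t/k/s/f). No change.
Rule 3: Final Devoicing: final consonant 'c' is not one of the voiced obstruents b/d/g/v/z. No change.
Final form: 'veqec'

veqec


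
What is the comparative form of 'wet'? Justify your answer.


Apply comparative formation (double final consonant, add -er): 'wet' -> 'wetter'.

wetter


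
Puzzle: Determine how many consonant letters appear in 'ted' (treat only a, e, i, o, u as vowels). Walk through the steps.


Consonants in 'ted': t, d = 2 consonants.

2


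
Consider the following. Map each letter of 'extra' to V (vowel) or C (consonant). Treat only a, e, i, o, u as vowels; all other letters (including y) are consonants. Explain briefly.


Letter mapping: e = V, x = C, t = C, r = C, a = V.

VCCCV


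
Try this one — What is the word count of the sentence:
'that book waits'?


Split into words: that | book | waits = 3 words.

3


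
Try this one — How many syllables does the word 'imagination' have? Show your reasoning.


Break 'imagination' into syllables: i-mag-i-na-tion -> i | mag | i | na | tion = 5 syllables

5 syllables


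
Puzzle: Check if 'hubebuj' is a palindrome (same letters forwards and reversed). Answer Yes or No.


Forward: 'hubebuj'
Reversed: 'jubebuh'
They differ.

No


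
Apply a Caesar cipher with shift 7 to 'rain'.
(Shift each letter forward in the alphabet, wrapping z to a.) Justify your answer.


Shift each letter by 7: r -> y, a -> h, i -> p, n -> u. Result: 'yhpu'.

yhpu


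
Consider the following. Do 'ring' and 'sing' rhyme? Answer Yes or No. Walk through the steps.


Rime (stressed vowel + following sounds) of 'ring': -ing = /ɪŋ/
Rime of 'sing': -ing = /ɪŋ/
/ɪŋ/ and /ɪŋ/ are the same ending sound, so the words rhyme.

Yes


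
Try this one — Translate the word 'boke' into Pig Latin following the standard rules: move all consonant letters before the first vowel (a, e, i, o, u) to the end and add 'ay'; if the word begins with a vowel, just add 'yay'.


'boke': move consonant cluster 'b' to end and add 'ay': 'okebay'.

okebay


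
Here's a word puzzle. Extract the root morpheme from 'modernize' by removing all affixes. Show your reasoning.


Remove suffix '-ize' from 'modernize' to get root 'modern'.

modern


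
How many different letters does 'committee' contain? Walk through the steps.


Unique letters in 'committee': {c, e, i, m, o, t} = 6 distinct letters.

6


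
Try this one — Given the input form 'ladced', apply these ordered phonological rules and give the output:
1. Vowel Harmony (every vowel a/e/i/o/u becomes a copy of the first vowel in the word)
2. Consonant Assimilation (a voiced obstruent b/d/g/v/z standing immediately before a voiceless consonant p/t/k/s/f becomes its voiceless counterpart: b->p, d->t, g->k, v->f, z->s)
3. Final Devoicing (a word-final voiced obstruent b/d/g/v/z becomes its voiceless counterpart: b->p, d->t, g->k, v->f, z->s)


Starting form: 'ladced'
Rule 1: Vowel Harmony: all vowels become 'a' (matching first vowel). 'ladced' -> 'ladcad'
Rule 2: Consonant Assimilation: no voiced obstruent (b/d/g/v/z) stands immediately before a voiceless consonant (p/t/k/s/f). No change.
Rule 3: Final Devoicing: word-final voiced obstruent 'd' becomes voiceless 't'. 'ladcad' -> 'ladcat'
Final form: 'ladcat'

ladcat


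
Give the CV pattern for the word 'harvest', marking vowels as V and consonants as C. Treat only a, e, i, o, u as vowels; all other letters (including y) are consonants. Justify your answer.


Letter mapping: h = C, a = V, r = C, v = C, e = V, s = C, t = C.

CVCCVCC


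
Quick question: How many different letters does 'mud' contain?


Unique letters in 'mud': {d, m, u} = 3 distinct letters.

3


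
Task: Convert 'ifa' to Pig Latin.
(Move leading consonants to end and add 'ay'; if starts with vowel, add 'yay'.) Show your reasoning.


'ifa' starts with a vowel, so add 'yay': 'ifayay'.

ifayay


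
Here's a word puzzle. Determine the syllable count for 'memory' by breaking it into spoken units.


Break 'memory' into syllables: mem-o-ry -> mem | o | ry = 3 syllables

3 syllables


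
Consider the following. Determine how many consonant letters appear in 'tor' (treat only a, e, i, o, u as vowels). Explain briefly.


Consonants in 'tor': t, r = 2 consonants.

2


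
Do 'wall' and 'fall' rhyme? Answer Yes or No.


Rime (stressed vowel + following sounds) of 'wall': -all = /ɔːl/
Rime of 'fall': -all = /ɔːl/
/ɔːl/ and /ɔːl/ are the same ending sound, so the words rhyme.

Yes


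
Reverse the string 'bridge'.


Reverse 'bridge' character by character: 'egdirb'.

egdirb


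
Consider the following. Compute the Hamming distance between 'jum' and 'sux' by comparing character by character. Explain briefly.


Alignment:
Position 1: 'j' vs 's' = DIFFER
Position 2: 'u' vs 'u' = match
Position 3: 'm' vs 'x' = DIFFER
Total differences: 2

2


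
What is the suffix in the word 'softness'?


The word 'softness' = 'soft' (root) + '-ness' (suffix). The suffix is '-ness'.

ness


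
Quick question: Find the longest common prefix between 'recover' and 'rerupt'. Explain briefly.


Compare from the start: 2 characters match: 're'. Mismatch at position 3: 'c' vs 'r'.

re


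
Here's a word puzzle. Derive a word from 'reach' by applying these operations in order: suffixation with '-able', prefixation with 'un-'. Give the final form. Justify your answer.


Step 1: Add suffix '-able' to 'reach' = 'reachable'
Step 2: Add prefix 'un-' to 'reachable' = 'unreachable'

unreachable


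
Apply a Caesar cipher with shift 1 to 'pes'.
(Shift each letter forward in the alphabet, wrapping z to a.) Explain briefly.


Shift each letter by 1: p -> q, e -> f, s -> t. Result: 'qft'.

qft


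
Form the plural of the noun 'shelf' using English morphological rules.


Apply rule: Change -f to -ves. 'shelf' becomes 'shelves'.

shelves


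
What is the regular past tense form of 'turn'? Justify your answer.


Apply rule: Add -ed. 'turn' becomes 'turned'.

turned


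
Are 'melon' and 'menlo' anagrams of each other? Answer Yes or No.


Sorted letters of 'melon': 'elmno'
Sorted letters of 'menlo': 'elmno'
They match.

Yes


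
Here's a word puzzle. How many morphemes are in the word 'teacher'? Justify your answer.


Decomposition: teach (root) + -er (suffix) = 2 morpheme(s)

2 morphemes


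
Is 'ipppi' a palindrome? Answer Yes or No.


Forward: 'ipppi'
Reversed: 'ipppi'
They are identical.

Yes


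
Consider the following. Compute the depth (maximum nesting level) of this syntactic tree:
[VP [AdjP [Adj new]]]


Count bracket nesting levels:
'[' at pos 0: depth = 1
'[' at pos 4: depth = 2
'[' at pos 10: depth = 3
Maximum depth reached: 3

3


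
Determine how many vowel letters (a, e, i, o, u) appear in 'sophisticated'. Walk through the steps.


Vowels in 'sophisticated': o, i, i, a, e = 5 vowels.

5


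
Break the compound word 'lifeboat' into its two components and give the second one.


Split 'lifeboat' into 'life' + 'boat'. The second part is 'boat'.

boat


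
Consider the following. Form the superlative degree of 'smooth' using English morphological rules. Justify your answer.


Apply superlative formation (add -est): 'smooth' -> 'smoothest'.

smoothest


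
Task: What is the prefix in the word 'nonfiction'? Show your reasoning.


The word 'nonfiction' = 'non' (prefix) + 'fiction' (root). The prefix is 'non'.

non


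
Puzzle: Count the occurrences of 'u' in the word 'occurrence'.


Letter 'u' in 'occurrence': found at position(s) 4 = 1 occurrence(s).

1


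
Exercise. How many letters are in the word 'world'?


Spell out 'world' and number each letter: w(1), o(2), r(3), l(4), d(5). Total: 5 letters.

5


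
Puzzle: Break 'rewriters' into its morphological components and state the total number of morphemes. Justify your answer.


Step 1: Identify prefix: 're' (meaning: again)
Step 2: Identify root: 'write'
Step 3: Identify suffix(es): 'er, s'
Decomposition: re- (prefix: again) + write (root) + -er (suffix: one who) + -s (plural)
Total morphemes: 4

4 morphemes (re- (prefix: again) + write (root) + -er (suffix: one who) + -s (plural))


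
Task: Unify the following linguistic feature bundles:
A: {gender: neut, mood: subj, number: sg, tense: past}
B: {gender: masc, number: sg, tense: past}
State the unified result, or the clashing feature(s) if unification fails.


Compare features:
gender: A=neut vs B=masc -> CLASH
mood: A=subj vs B=_ -> unified: subj
number: A=sg vs B=sg -> unified: sg
tense: A=past vs B=past -> unified: past
Clash detected on feature 'gender' (neut vs masc); unification fails.

CLASH on 'gender' (neut vs masc)


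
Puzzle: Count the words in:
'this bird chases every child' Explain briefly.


Split into words: this | bird | chases | every | child = 5 words.

5


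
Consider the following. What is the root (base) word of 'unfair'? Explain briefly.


Remove prefix 'un' from 'unfair' to get root 'fair'.

fair


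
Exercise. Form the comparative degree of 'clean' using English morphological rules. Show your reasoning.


Apply comparative formation (add -er): 'clean' -> 'cleaner'.

cleaner


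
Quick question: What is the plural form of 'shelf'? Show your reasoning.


Apply rule: Change -f to -ves. 'shelf' becomes 'shelves'.

shelves


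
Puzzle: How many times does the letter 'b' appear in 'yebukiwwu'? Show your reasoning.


Letter 'b' in 'yebukiwwu': found at position(s) 3 = 1 occurrence(s).

1


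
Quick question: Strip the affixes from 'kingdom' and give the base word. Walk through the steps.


Remove suffix '-dom' from 'kingdom' to get root 'king'.

king


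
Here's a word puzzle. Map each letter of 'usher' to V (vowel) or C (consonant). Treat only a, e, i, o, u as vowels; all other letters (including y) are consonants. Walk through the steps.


Letter mapping: u = V, s = C, h = C, e = V, r = C.

VCCVC


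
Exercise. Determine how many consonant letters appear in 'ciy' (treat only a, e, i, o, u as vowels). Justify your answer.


Consonants in 'ciy': c, y = 2 consonants.

2
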